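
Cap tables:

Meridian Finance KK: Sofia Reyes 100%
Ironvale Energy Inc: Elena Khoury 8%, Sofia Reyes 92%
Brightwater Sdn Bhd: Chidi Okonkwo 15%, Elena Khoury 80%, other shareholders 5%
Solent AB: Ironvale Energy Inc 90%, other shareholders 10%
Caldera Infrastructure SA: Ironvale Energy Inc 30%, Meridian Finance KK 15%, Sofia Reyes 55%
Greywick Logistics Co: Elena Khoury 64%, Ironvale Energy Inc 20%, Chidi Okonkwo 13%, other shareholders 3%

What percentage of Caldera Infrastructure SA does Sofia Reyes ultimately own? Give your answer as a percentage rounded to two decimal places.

97.60%

Sofia reaches Caldera along 3 paths.
Via Ironvale: 92% × 30% = 27.6%.
Via Meridian: 100% × 15% = 15%.
Direct stake: 55% = 55%.
Total: 27.6% + 15% + 55% = 97.6%.
Rounded: 97.60%.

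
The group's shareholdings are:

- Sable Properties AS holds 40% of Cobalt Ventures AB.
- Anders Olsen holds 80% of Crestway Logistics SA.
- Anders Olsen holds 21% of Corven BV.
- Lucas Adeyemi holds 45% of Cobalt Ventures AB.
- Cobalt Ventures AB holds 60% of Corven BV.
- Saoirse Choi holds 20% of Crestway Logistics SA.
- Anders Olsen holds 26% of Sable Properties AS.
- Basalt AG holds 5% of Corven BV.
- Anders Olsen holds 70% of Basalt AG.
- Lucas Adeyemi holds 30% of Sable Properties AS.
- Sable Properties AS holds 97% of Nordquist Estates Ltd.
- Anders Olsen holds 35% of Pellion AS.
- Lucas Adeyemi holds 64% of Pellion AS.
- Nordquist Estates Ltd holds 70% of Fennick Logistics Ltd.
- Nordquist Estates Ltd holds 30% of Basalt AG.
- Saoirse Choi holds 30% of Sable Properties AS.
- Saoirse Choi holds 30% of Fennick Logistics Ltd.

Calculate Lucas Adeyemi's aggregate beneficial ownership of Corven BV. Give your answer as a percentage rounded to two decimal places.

34.64%

Lucas reaches Corven along 3 paths.
Via Cobalt: 45% × 60% = 27%.
Via Sable → Cobalt: 30% × 40% × 60% = 7.2%.
Via Sable → Nordquist → Basalt: 30% × 97% × 30% × 5% = 0.4365%.
Total: 27% + 7.2% + 0.4365% = 34.6365%.
Rounded: 34.64%.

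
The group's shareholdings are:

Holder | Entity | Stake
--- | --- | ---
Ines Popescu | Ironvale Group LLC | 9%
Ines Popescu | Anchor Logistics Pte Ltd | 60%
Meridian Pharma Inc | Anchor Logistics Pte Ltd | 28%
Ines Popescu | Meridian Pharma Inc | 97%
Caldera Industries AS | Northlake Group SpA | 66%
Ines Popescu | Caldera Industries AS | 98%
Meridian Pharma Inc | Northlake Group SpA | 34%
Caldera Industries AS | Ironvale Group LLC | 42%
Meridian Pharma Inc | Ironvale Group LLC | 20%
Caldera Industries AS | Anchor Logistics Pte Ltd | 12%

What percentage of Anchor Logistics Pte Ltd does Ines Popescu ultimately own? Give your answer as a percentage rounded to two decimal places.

98.92%

Ines reaches Anchor along 3 paths.
Via Caldera: 98% × 12% = 11.76%.
Direct stake: 60% = 60%.
Via Meridian: 97% × 28% = 27.16%.
Total: 11.76% + 60% + 27.16% = 98.92%.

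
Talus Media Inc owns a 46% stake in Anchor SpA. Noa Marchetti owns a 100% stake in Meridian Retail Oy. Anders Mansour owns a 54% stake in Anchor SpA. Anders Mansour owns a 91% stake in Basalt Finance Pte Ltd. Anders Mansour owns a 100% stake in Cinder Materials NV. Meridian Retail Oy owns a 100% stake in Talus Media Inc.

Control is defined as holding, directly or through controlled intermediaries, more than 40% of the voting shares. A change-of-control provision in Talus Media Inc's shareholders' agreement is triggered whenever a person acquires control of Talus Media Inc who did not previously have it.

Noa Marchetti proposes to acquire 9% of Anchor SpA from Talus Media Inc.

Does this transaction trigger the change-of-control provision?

The purchase adds only to Noa's holdings (Talus's stake shrinks), so Noa is the only person who could newly come to control Talus.
Noa holds 100% of Meridian, so Noa controls Meridian.
Meridian holds 100% of Talus, so Noa controls Talus.
So Noa already controls Talus before the transaction.
After the purchase, Noa holds 9% of Anchor directly, and Talus's stake falls to 37%.
Noa controlled Talus already, so this is not a new person acquiring control; every other person's position is unchanged or reduced.
No new person acquires control, so the clause is not triggered.

No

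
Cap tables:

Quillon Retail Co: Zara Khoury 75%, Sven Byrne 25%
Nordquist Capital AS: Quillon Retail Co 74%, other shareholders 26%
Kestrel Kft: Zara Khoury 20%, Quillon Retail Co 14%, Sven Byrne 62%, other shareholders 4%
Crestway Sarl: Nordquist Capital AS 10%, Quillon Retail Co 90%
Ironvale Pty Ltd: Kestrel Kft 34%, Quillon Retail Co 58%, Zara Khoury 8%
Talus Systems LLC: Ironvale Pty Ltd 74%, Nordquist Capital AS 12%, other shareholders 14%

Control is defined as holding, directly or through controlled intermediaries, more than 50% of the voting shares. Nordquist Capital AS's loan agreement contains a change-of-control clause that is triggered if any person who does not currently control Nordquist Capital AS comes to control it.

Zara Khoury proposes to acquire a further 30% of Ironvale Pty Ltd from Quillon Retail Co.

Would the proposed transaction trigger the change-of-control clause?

The purchase adds only to Zara's holdings (Quillon's stake shrinks), so Zara is the only person who could newly come to control Nordquist.
Zara holds 75% of Quillon, so Zara controls Quillon.
Quillon holds 74% of Nordquist, so Zara controls Nordquist.
So Zara already controls Nordquist before the transaction.
After the purchase, Zara's direct stake in Ironvale rises to 8% + 30% = 38%, and Quillon's stake falls to 28%.
Zara controlled Nordquist already, so this is not a new person acquiring control; every other person's position is unchanged or reduced.
No new person acquires control, so the clause is not triggered.

No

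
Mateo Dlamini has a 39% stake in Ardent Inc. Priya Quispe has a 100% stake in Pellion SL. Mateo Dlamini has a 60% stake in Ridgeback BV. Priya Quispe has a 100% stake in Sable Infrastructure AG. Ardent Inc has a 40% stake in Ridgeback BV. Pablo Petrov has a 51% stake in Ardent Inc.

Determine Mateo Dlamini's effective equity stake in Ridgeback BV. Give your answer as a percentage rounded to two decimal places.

Mateo reaches Ridgeback along 2 paths.
Via Ardent: 39% × 40% = 15.6%.
Direct stake: 60% = 60%.
Total: 15.6% + 60% = 75.6%.
Rounded: 75.60%.

75.60%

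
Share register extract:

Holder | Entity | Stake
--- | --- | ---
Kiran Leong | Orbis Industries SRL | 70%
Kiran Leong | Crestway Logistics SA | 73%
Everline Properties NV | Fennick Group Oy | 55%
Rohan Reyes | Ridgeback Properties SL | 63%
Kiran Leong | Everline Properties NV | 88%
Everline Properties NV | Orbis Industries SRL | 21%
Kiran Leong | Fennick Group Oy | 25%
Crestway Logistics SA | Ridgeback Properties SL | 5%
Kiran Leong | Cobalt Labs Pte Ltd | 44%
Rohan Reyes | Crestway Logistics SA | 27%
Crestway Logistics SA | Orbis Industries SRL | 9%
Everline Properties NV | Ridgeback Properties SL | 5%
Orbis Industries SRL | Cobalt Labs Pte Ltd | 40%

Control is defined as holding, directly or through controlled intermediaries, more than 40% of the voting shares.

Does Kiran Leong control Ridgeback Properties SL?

Kiran holds 73% of Crestway, so Kiran controls Crestway.
Kiran holds 88% of Everline, so Kiran controls Everline.
Kiran and Everline and Crestway together hold 70% + 21% + 9% = 100% of Orbis, so Kiran controls Orbis.
Everline and Kiran together hold 55% + 25% = 80% of Fennick, so Kiran controls Fennick.
Kiran and Orbis together hold 44% + 40% = 84% of Cobalt, so Kiran controls Cobalt.
In Ridgeback, Kiran's side holds only 5% + 5% = 10%, not > 40%.
So Kiran does not control Ridgeback.

No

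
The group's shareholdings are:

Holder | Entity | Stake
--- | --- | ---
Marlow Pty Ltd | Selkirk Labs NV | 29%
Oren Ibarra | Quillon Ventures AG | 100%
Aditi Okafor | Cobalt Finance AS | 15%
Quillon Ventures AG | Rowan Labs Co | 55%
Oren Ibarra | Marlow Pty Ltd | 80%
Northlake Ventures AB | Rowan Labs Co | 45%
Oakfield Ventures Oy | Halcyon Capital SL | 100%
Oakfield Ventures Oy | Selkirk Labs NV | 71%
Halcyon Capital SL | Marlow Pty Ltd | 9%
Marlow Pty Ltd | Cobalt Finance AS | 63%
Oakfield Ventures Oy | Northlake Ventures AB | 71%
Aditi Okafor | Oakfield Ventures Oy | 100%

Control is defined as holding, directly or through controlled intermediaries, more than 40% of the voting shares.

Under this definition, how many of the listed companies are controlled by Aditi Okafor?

5

Aditi holds 100% of Oakfield, so Aditi controls Oakfield.
Oakfield holds 71% of Northlake, so Aditi controls Northlake.
Oakfield holds 100% of Halcyon, so Aditi controls Halcyon.
Northlake holds 45% of Rowan, so Aditi controls Rowan.
Oakfield holds 71% of Selkirk, so Aditi controls Selkirk.
No other company's threshold is met.
Aditi controls 5 companies.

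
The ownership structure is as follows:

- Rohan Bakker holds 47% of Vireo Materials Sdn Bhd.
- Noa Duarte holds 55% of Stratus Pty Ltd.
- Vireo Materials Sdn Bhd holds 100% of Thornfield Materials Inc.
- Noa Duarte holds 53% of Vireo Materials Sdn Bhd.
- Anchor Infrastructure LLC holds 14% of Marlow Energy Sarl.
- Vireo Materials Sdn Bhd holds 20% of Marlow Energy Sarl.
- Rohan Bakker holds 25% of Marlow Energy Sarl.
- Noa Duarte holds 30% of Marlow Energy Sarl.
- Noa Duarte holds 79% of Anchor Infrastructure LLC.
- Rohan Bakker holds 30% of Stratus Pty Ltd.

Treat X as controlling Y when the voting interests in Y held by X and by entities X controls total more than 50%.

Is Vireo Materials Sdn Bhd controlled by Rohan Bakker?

Rohan's largest direct stake is 47% in Vireo, which does not meet the threshold, so Rohan controls no company.
In Vireo, Rohan's side holds only 47%, not > 50%.
So Rohan does not control Vireo.

No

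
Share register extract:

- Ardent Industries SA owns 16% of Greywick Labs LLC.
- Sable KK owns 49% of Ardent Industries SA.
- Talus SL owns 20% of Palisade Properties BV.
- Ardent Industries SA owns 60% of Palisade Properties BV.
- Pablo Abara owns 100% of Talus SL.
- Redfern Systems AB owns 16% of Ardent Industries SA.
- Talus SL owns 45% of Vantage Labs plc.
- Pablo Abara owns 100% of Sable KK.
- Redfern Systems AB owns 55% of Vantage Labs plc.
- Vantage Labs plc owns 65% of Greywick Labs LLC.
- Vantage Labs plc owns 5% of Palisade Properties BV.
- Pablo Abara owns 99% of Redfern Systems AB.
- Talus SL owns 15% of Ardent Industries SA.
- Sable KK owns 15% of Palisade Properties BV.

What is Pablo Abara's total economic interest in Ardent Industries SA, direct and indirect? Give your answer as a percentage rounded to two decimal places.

Pablo reaches Ardent along 3 paths.
Via Talus: 100% × 15% = 15%.
Via Redfern: 99% × 16% = 15.84%.
Via Sable: 100% × 49% = 49%.
Total: 15% + 15.84% + 49% = 79.84%.

79.84%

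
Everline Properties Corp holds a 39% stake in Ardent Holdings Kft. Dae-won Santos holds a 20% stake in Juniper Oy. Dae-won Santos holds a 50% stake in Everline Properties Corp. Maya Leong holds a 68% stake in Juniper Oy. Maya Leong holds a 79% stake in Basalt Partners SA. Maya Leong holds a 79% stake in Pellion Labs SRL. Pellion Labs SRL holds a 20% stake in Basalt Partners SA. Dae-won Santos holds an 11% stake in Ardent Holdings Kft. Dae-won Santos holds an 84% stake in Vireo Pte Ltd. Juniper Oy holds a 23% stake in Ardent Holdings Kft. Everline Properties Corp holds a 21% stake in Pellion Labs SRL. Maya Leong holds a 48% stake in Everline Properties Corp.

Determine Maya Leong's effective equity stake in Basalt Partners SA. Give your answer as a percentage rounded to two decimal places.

Maya reaches Basalt along 3 paths.
Direct stake: 79% = 79%.
Via Everline → Pellion: 48% × 21% × 20% = 2.016%.
Via Pellion: 79% × 20% = 15.8%.
Total: 79% + 2.016% + 15.8% = 96.816%.
Rounded: 96.82%.

96.82%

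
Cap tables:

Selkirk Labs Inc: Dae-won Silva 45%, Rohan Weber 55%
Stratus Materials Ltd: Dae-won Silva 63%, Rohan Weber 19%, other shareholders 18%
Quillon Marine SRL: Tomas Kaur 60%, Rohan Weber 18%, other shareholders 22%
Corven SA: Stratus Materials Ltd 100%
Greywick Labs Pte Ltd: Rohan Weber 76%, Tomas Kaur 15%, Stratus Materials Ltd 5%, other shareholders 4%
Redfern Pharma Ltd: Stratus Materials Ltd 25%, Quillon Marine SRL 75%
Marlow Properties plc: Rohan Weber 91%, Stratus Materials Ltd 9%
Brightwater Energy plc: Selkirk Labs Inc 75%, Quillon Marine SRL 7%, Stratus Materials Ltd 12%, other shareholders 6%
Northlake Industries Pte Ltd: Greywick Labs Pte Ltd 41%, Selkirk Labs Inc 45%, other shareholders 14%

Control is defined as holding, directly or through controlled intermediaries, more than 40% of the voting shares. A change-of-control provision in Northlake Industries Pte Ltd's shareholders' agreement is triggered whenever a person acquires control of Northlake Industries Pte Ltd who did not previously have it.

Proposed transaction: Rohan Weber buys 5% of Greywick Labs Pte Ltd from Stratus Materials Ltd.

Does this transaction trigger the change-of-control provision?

No

The purchase adds only to Rohan's holdings (Stratus's stake shrinks), so Rohan is the only person who could newly come to control Northlake.
Rohan holds 55% of Selkirk, so Rohan controls Selkirk.
Rohan holds 76% of Greywick, so Rohan controls Greywick.
Greywick and Selkirk together hold 41% + 45% = 86% of Northlake, so Rohan controls Northlake.
So Rohan already controls Northlake before the transaction.
After the purchase, Rohan's direct stake in Greywick rises to 76% + 5% = 81%, and Stratus's stake falls to 0%.
Rohan controlled Northlake already, so this is not a new person acquiring control; every other person's position is unchanged or reduced.
No new person acquires control, so the clause is not triggered.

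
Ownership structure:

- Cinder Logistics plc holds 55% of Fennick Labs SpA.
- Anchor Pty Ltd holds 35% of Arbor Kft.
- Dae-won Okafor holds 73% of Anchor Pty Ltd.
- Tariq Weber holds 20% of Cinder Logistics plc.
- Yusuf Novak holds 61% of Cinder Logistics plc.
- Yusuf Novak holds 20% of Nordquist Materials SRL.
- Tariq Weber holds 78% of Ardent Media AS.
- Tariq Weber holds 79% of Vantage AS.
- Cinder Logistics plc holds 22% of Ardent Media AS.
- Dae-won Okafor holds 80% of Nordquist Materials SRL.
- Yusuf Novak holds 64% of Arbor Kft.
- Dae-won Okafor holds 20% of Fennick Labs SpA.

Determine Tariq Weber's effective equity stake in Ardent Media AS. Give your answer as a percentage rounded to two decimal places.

82.40%

Tariq reaches Ardent along 2 paths.
Via Cinder: 20% × 22% = 4.4%.
Direct stake: 78% = 78%.
Total: 4.4% + 78% = 82.4%.
Rounded: 82.40%.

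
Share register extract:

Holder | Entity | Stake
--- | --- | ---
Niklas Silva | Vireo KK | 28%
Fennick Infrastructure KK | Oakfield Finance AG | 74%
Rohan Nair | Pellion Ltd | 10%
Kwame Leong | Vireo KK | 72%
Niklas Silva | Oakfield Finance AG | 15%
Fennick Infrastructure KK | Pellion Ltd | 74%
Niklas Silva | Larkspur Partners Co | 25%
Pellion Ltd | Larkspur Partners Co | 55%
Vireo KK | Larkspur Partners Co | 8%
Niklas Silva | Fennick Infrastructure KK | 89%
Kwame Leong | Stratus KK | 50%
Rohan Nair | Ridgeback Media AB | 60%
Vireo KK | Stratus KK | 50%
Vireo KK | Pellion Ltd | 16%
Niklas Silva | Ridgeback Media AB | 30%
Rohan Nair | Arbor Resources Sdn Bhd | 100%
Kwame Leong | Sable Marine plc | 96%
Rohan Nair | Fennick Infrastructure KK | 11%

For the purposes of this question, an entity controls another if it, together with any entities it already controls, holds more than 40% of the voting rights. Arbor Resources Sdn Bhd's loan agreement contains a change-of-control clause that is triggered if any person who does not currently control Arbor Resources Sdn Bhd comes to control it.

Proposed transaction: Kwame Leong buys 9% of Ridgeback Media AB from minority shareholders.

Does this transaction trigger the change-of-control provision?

The purchase changes only Kwame's holdings, so Kwame is the only person who could newly come to control Arbor.
Kwame holds 72% of Vireo, so Kwame controls Vireo.
Kwame holds 96% of Sable, so Kwame controls Sable.
Kwame and Vireo together hold 50% + 50% = 100% of Stratus, so Kwame controls Stratus.
Neither Kwame nor any entity Kwame controls holds any voting interest in Arbor.
So before the transaction, Kwame does not control Arbor.
After the purchase, Kwame holds 9% of Ridgeback directly.
Kwame's side now holds 9% of Ridgeback, not > 40%, so Kwame still does not control Ridgeback.
After the transaction, neither Kwame nor any entity Kwame controls holds a voting interest in Arbor, so Kwame still does not control it.
No new person acquires control, so the clause is not triggered.

No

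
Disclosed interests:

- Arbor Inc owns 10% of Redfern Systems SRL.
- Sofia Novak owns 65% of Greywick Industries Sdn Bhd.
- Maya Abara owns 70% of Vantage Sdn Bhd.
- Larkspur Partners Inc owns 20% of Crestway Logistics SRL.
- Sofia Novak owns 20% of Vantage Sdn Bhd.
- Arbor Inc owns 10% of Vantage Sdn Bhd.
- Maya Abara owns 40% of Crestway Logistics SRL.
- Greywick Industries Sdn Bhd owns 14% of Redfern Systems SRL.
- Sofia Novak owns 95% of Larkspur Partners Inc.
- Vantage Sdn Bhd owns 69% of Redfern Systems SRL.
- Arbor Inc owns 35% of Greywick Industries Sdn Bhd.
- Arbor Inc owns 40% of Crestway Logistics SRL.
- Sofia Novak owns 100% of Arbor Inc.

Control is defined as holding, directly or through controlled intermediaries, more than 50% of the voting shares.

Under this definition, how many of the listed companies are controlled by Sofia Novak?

4

Sofia holds 95% of Larkspur, so Sofia controls Larkspur.
Sofia holds 100% of Arbor, so Sofia controls Arbor.
Sofia and Arbor together hold 65% + 35% = 100% of Greywick, so Sofia controls Greywick.
Arbor and Larkspur together hold 40% + 20% = 60% of Crestway, so Sofia controls Crestway.
No other company's threshold is met.
Sofia controls 4 companies.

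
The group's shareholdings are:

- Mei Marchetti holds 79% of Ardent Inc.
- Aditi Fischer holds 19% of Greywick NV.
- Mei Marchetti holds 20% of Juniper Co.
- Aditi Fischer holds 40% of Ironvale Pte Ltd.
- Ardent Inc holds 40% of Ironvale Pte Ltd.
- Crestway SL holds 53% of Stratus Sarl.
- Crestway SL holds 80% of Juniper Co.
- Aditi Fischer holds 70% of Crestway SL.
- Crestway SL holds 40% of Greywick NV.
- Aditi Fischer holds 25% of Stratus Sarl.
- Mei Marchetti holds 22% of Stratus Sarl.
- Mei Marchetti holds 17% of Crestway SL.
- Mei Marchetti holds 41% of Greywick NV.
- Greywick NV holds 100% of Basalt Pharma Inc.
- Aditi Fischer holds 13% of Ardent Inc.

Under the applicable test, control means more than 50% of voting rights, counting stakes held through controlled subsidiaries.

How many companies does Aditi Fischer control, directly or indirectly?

Aditi holds 70% of Crestway, so Aditi controls Crestway.
Crestway holds 80% of Juniper, so Aditi controls Juniper.
Aditi and Crestway together hold 19% + 40% = 59% of Greywick, so Aditi controls Greywick.
Greywick holds 100% of Basalt, so Aditi controls Basalt.
Crestway and Aditi together hold 53% + 25% = 78% of Stratus, so Aditi controls Stratus.
No other company's threshold is met.
Aditi controls 5 companies.

5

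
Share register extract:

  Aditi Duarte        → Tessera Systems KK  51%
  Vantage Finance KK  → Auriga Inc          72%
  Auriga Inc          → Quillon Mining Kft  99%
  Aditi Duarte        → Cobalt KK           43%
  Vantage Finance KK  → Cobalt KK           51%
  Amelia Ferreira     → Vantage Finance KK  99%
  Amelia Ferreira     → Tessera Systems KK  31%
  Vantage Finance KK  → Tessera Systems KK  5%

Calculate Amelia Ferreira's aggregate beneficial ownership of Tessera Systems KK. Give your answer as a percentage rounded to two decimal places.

Amelia reaches Tessera along 2 paths.
Via Vantage: 99% × 5% = 4.95%.
Direct stake: 31% = 31%.
Total: 4.95% + 31% = 35.95%.

35.95%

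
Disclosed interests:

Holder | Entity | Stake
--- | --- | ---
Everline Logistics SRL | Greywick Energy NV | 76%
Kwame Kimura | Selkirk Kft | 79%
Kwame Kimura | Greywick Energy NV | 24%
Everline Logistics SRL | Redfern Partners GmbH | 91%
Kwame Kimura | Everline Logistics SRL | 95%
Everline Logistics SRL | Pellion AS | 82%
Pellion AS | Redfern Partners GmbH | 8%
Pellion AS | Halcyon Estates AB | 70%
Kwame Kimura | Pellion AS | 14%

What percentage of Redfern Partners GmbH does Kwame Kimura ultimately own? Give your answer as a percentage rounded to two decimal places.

Kwame reaches Redfern along 3 paths.
Via Everline → Pellion: 95% × 82% × 8% = 6.232%.
Via Pellion: 14% × 8% = 1.12%.
Via Everline: 95% × 91% = 86.45%.
Total: 6.232% + 1.12% + 86.45% = 93.802%.
Rounded: 93.80%.

93.80%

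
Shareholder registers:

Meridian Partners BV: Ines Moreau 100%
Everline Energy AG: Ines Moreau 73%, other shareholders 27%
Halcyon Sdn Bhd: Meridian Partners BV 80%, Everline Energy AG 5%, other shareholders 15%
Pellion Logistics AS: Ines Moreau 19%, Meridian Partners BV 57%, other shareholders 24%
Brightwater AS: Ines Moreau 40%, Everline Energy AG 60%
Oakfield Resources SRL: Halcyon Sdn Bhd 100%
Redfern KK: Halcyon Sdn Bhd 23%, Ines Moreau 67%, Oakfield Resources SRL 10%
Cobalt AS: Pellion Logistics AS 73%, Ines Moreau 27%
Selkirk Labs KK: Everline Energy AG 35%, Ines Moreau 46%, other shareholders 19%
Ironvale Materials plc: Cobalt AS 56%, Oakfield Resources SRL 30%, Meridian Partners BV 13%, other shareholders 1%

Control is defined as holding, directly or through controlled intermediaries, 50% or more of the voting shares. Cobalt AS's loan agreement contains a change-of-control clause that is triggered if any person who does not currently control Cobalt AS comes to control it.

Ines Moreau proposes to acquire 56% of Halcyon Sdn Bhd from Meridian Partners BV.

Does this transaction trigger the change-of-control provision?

No

The purchase adds only to Ines's holdings (Meridian's stake shrinks), so Ines is the only person who could newly come to control Cobalt.
Ines holds 100% of Meridian, so Ines controls Meridian.
Ines and Meridian together hold 19% + 57% = 76% of Pellion, so Ines controls Pellion.
Pellion and Ines together hold 73% + 27% = 100% of Cobalt, so Ines controls Cobalt.
So Ines already controls Cobalt before the transaction.
After the purchase, Ines holds 56% of Halcyon directly, and Meridian's stake falls to 24%.
Ines controlled Cobalt already, so this is not a new person acquiring control; every other person's position is unchanged or reduced.
No new person acquires control, so the clause is not triggered.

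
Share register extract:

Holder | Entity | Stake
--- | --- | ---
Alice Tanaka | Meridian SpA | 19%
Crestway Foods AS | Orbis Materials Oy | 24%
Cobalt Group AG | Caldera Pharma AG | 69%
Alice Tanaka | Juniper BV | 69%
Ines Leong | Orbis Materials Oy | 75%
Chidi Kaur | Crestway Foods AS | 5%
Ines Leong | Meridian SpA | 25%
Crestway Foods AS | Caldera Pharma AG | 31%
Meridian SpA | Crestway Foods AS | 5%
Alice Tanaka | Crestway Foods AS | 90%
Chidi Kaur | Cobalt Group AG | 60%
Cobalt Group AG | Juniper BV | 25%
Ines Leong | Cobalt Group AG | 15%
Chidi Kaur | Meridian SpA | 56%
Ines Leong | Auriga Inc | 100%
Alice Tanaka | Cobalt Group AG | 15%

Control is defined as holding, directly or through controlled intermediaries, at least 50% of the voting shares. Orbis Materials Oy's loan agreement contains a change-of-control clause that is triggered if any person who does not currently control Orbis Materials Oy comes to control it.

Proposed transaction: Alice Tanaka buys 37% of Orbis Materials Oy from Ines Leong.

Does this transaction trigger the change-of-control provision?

Yes

The purchase adds only to Alice's holdings (Ines's stake shrinks), so Alice is the only person who could newly come to control Orbis.
Alice holds 90% of Crestway, so Alice controls Crestway.
Alice holds 69% of Juniper, so Alice controls Juniper.
In Orbis, Alice's side holds only 24%, not ≥ 50%.
So before the transaction, Alice does not control Orbis.
After the purchase, Alice holds 37% of Orbis directly, and Ines's stake falls to 38%.
Crestway and Alice together hold 24% + 37% = 61% of Orbis, so Alice controls Orbis.
Alice did not control Orbis before and does after, so the clause is triggered.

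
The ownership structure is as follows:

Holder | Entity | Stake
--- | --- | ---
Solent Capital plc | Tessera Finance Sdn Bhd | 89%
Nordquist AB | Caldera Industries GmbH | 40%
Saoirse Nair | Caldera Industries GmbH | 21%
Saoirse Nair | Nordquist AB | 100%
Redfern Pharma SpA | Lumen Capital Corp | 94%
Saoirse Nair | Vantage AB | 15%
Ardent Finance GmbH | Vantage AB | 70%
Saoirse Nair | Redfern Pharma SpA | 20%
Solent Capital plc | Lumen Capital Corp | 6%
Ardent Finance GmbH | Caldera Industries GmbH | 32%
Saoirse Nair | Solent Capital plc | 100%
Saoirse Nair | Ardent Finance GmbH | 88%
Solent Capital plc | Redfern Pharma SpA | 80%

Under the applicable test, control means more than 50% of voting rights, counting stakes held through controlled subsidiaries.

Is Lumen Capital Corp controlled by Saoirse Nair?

Saoirse holds 100% of Solent, so Saoirse controls Solent.
Solent and Saoirse together hold 80% + 20% = 100% of Redfern, so Saoirse controls Redfern.
Solent and Redfern together hold 6% + 94% = 100% of Lumen, so Saoirse controls Lumen.

Yes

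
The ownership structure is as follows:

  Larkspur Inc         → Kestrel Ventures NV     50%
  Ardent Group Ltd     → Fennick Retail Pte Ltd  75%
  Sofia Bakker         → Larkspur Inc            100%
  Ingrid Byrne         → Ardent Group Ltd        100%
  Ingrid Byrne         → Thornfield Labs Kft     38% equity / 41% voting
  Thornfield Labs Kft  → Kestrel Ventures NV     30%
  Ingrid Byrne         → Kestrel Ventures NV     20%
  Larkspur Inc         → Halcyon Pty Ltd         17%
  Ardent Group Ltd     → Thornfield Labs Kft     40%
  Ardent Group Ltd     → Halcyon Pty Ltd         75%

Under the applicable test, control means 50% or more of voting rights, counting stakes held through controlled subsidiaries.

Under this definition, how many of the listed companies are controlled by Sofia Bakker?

Sofia holds 100% of Larkspur, so Sofia controls Larkspur.
Larkspur holds 50% of Kestrel, so Sofia controls Kestrel.
No other company's threshold is met.
Sofia controls 2 companies.

2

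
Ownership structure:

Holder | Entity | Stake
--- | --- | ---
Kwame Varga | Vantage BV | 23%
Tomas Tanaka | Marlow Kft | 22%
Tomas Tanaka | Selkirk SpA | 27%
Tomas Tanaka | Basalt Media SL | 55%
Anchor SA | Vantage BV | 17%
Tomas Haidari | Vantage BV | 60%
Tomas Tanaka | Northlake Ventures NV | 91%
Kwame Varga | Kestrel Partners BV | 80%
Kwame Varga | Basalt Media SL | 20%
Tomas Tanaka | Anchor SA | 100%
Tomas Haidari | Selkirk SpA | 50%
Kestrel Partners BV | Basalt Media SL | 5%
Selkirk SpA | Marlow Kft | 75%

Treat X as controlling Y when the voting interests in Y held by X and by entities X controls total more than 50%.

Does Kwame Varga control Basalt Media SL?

Kwame holds 80% of Kestrel, so Kwame controls Kestrel.
In Basalt, Kwame's side holds only 20% + 5% = 25%, not > 50%.
So Kwame does not control Basalt.

No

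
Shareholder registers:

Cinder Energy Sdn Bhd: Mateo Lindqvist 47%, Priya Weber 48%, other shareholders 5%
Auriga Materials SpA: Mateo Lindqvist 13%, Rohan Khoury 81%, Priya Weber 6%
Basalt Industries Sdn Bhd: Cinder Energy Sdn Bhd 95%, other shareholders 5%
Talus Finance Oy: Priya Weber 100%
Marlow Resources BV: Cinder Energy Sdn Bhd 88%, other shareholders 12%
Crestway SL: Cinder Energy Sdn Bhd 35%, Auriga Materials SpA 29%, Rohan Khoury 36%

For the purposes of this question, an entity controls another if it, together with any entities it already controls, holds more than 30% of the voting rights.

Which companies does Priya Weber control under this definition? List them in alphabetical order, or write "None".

Priya holds 48% of Cinder, so Priya controls Cinder.
Cinder holds 95% of Basalt, so Priya controls Basalt.
Priya holds 100% of Talus, so Priya controls Talus.
Cinder holds 88% of Marlow, so Priya controls Marlow.
Cinder holds 35% of Crestway, so Priya controls Crestway.
No other company's threshold is met.

Basalt Industries Sdn Bhd, Cinder Energy Sdn Bhd, Crestway SL, Marlow Resources BV, Talus Finance Oy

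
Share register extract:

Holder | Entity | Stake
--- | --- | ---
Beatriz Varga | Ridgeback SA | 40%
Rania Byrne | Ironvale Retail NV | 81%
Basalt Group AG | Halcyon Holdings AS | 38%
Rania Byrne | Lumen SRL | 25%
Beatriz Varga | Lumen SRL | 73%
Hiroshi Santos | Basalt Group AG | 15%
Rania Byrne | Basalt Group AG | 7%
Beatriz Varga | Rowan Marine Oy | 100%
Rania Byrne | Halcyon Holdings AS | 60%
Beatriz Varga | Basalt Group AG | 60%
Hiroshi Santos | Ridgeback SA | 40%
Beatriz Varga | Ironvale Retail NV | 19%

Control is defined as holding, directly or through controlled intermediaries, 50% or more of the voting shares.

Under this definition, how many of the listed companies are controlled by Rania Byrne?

Rania holds 81% of Ironvale, so Rania controls Ironvale.
Rania holds 60% of Halcyon, so Rania controls Halcyon.
No other company's threshold is met.
Rania controls 2 companies.

2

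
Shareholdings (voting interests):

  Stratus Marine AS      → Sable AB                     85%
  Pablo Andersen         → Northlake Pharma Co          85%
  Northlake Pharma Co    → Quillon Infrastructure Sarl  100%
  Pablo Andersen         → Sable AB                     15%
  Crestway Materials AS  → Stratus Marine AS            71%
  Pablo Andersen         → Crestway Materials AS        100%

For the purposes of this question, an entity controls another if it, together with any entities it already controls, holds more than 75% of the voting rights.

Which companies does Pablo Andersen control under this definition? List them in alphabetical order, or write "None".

Crestway Materials AS, Northlake Pharma Co, Quillon Infrastructure Sarl

Pablo holds 100% of Crestway, so Pablo controls Crestway.
Pablo holds 85% of Northlake, so Pablo controls Northlake.
Northlake holds 100% of Quillon, so Pablo controls Quillon.
No other company's threshold is met.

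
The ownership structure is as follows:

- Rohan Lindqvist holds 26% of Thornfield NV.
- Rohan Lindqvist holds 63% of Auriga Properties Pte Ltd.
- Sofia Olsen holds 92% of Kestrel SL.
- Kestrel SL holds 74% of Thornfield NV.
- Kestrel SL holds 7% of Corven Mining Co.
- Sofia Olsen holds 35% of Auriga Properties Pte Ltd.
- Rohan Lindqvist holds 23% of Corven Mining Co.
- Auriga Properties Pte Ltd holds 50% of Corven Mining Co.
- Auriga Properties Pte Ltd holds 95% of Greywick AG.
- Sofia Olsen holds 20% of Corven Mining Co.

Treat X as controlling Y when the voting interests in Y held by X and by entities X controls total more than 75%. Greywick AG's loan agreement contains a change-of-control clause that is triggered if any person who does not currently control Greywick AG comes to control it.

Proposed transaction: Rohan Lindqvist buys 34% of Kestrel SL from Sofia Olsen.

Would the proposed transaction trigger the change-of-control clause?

No

The purchase adds only to Rohan's holdings (Sofia's stake shrinks), so Rohan is the only person who could newly come to control Greywick.
Rohan's largest direct stake is 63% in Auriga, which does not meet the threshold, so Rohan controls no company.
Neither Rohan nor any entity Rohan controls holds any voting interest in Greywick.
So before the transaction, Rohan does not control Greywick.
After the purchase, Rohan holds 34% of Kestrel directly, and Sofia's stake falls to 58%.
Rohan's side now holds 34% of Kestrel, not > 75%, so Rohan still does not control Kestrel.
After the transaction, neither Rohan nor any entity Rohan controls holds a voting interest in Greywick, so Rohan still does not control it.
No new person acquires control, so the clause is not triggered.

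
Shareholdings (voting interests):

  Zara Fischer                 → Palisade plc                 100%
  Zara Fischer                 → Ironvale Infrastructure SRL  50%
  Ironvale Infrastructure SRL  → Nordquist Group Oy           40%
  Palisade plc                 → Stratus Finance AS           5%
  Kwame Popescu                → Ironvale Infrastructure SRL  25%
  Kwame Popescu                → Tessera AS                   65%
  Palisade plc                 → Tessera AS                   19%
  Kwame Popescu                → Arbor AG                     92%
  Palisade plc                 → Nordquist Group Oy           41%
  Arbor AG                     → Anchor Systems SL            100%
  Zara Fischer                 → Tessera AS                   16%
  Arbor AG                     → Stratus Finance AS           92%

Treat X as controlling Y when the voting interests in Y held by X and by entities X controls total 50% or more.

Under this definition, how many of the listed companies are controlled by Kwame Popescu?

Kwame holds 92% of Arbor, so Kwame controls Arbor.
Arbor holds 100% of Anchor, so Kwame controls Anchor.
Arbor holds 92% of Stratus, so Kwame controls Stratus.
Kwame holds 65% of Tessera, so Kwame controls Tessera.
No other company's threshold is met.
Kwame controls 4 companies.

4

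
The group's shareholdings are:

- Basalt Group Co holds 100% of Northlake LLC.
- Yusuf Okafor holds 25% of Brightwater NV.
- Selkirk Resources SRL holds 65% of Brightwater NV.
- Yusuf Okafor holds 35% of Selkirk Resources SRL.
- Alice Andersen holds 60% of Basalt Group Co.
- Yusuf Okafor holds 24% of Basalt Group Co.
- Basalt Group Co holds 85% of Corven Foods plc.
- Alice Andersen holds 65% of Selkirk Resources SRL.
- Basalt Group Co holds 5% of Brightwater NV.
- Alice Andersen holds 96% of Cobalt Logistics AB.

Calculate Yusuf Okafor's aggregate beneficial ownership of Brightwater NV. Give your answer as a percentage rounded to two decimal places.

Yusuf reaches Brightwater along 3 paths.
Direct stake: 25% = 25%.
Via Selkirk: 35% × 65% = 22.75%.
Via Basalt: 24% × 5% = 1.2%.
Total: 25% + 22.75% + 1.2% = 48.95%.

48.95%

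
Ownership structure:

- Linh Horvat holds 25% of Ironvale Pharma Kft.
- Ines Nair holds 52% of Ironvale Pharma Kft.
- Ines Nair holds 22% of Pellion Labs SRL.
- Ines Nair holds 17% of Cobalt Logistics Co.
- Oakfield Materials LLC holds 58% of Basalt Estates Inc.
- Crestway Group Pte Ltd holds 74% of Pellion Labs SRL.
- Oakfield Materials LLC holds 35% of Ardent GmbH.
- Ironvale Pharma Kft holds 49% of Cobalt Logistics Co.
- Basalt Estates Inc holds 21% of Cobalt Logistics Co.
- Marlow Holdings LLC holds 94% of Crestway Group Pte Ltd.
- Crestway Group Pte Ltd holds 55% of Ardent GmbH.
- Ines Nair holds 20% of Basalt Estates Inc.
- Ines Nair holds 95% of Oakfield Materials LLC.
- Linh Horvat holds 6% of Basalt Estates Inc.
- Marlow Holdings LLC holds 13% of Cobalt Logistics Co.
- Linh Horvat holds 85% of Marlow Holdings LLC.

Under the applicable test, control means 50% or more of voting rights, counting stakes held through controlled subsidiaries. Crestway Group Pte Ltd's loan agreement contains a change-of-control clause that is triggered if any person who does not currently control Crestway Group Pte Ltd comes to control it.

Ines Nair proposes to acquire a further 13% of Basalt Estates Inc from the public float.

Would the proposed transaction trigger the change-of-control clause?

No

The purchase changes only Ines's holdings, so Ines is the only person who could newly come to control Crestway.
Ines holds 95% of Oakfield, so Ines controls Oakfield.
Ines holds 52% of Ironvale, so Ines controls Ironvale.
Oakfield and Ines together hold 58% + 20% = 78% of Basalt, so Ines controls Basalt.
Ines and Ironvale and Basalt together hold 17% + 49% + 21% = 87% of Cobalt, so Ines controls Cobalt.
Neither Ines nor any entity Ines controls holds any voting interest in Crestway.
So before the transaction, Ines does not control Crestway.
After the purchase, Ines's direct stake in Basalt rises to 20% + 13% = 33%.
Oakfield and Ines together hold 58% + 33% = 91% of Basalt, so Ines controls Basalt.
After the transaction, neither Ines nor any entity Ines controls holds a voting interest in Crestway, so Ines still does not control it.
No new person acquires control, so the clause is not triggered.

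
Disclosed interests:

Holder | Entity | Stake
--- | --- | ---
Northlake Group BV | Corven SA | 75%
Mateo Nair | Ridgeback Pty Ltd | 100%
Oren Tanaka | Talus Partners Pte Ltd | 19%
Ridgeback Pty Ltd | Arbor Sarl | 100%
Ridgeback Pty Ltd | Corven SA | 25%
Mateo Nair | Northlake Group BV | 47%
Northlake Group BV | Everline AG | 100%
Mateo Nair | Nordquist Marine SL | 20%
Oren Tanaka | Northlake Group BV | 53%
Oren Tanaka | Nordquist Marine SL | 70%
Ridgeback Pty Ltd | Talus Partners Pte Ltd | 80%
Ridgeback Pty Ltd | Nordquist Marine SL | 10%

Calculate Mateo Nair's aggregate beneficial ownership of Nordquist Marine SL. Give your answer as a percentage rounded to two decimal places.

Mateo reaches Nordquist along 2 paths.
Direct stake: 20% = 20%.
Via Ridgeback: 100% × 10% = 10%.
Total: 20% + 10% = 30%.
Rounded: 30.00%.

30.00%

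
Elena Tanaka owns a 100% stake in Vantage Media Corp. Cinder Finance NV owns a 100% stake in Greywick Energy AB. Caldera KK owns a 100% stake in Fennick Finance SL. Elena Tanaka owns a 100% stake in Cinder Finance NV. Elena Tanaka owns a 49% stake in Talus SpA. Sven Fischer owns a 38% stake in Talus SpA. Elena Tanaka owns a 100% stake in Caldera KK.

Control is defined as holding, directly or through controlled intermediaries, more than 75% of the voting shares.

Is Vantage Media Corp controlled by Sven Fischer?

No

Sven's largest direct stake is 38% in Talus, which does not meet the threshold, so Sven controls no company.
Neither Sven nor any entity Sven controls holds any voting interest in Vantage.
So Sven does not control Vantage.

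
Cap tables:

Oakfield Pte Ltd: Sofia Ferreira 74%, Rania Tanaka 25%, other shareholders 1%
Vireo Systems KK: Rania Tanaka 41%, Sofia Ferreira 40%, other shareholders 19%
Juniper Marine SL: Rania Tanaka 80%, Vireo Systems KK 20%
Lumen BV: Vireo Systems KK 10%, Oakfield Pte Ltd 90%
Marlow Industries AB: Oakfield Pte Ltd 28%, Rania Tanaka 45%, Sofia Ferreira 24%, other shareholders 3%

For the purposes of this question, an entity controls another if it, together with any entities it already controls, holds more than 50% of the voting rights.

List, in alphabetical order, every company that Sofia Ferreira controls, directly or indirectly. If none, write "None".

Lumen BV, Marlow Industries AB, Oakfield Pte Ltd

Sofia holds 74% of Oakfield, so Sofia controls Oakfield.
Oakfield holds 90% of Lumen, so Sofia controls Lumen.
Oakfield and Sofia together hold 28% + 24% = 52% of Marlow, so Sofia controls Marlow.
No other company's threshold is met.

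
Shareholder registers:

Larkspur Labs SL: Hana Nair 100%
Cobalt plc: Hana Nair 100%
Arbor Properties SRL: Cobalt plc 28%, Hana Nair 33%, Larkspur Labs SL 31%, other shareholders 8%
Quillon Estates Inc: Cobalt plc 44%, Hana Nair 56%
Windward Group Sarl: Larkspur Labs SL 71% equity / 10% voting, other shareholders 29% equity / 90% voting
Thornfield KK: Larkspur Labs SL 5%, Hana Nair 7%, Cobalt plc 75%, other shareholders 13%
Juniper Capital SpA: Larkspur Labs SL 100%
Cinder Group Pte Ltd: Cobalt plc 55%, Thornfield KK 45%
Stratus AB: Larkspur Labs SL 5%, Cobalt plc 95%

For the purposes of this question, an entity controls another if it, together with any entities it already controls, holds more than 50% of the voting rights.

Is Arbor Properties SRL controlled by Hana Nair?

Hana holds 100% of Larkspur, so Hana controls Larkspur.
Hana holds 100% of Cobalt, so Hana controls Cobalt.
Cobalt and Hana and Larkspur together hold 28% + 33% + 31% = 92% of Arbor, so Hana controls Arbor.

Yes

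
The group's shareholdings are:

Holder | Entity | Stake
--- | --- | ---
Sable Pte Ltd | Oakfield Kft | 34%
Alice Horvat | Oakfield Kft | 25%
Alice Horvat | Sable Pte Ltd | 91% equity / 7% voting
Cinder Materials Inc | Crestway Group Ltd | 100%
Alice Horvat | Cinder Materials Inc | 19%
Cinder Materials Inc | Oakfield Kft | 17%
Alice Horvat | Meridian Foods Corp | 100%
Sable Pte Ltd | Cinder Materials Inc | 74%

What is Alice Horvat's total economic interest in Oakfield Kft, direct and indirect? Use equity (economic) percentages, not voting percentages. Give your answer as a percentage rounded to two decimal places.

Alice reaches Oakfield along 4 paths.
Via Sable → Cinder: 91% × 74% × 17% = 11.4478%.
Via Cinder: 19% × 17% = 3.23%.
Direct stake: 25% = 25%.
Via Sable: 91% × 34% = 30.94%.
Total: 11.4478% + 3.23% + 25% + 30.94% = 70.6178%.
Rounded: 70.62%.

70.62%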